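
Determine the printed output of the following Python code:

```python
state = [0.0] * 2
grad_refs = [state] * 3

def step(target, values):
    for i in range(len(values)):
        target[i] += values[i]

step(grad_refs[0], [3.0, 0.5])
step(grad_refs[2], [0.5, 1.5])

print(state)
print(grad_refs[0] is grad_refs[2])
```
[3.5, 2.0]
True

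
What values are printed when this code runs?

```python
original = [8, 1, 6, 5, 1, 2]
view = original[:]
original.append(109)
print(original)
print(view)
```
[8, 1, 6, 5, 1, 2, 109]
[8, 1, 6, 5, 1, 2]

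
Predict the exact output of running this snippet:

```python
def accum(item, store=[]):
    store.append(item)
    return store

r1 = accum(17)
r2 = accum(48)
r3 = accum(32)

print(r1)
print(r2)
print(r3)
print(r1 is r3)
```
[17, 48, 32]
[17, 48, 32]
[17, 48, 32]
True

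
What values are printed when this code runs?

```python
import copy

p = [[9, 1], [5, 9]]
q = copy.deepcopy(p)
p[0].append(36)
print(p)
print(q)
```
[[9, 1, 36], [5, 9]]
[[9, 1], [5, 9]]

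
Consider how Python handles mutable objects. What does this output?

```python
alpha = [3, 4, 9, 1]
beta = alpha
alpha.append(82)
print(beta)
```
[3, 4, 9, 1, 82]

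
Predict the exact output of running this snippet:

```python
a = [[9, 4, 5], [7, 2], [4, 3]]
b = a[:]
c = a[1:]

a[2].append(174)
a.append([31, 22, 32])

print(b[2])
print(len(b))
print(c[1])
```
[4, 3, 174]
3
[4, 3, 174]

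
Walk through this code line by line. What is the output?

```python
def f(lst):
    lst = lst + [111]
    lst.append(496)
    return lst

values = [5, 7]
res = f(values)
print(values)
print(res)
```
[5, 7]
[5, 7, 111, 496]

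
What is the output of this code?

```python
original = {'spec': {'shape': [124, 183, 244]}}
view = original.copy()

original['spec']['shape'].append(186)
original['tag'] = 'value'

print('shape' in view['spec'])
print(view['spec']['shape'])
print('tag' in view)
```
True
[124, 183, 244, 186]
False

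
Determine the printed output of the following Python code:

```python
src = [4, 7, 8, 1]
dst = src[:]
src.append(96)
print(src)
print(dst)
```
[4, 7, 8, 1, 96]
[4, 7, 8, 1]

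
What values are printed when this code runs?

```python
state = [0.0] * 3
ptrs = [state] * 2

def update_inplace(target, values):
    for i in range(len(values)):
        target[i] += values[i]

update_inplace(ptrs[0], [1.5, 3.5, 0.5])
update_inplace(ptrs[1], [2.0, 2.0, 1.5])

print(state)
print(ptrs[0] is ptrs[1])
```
[3.5, 5.5, 2.0]
True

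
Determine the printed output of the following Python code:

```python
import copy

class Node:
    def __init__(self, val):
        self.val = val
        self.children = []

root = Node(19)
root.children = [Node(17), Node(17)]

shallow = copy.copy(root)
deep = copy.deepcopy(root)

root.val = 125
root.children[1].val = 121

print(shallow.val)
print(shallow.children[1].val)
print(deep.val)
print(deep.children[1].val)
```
19
121
19
17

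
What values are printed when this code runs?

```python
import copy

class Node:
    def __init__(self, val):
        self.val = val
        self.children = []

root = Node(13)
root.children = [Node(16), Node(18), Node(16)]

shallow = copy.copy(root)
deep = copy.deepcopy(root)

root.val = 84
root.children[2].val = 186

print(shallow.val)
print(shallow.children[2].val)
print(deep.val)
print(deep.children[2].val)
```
13
186
13
16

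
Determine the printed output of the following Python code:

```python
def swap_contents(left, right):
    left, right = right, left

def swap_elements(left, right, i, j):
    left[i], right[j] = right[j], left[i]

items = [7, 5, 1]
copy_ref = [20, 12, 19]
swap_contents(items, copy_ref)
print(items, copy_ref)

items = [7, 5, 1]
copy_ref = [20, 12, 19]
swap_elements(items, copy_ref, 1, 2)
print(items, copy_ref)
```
[7, 5, 1] [20, 12, 19]
[7, 19, 1] [20, 12, 5]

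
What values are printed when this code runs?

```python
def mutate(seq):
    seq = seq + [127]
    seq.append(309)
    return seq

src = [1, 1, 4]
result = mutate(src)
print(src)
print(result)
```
[1, 1, 4]
[1, 1, 4, 127, 309]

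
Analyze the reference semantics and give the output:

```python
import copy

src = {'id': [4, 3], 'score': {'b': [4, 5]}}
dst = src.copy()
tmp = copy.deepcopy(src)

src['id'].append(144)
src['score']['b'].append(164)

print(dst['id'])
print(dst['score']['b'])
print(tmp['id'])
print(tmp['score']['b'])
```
[4, 3, 144]
[4, 5, 164]
[4, 3]
[4, 5]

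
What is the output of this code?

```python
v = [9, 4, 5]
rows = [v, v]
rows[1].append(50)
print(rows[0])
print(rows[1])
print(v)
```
[9, 4, 5, 50]
[9, 4, 5, 50]
[9, 4, 5, 50]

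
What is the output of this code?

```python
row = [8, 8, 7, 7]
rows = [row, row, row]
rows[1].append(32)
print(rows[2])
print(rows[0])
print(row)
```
[8, 8, 7, 7, 32]
[8, 8, 7, 7, 32]
[8, 8, 7, 7, 32]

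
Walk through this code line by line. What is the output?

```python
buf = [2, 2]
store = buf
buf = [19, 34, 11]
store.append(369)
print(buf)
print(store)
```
[19, 34, 11]
[2, 2, 369]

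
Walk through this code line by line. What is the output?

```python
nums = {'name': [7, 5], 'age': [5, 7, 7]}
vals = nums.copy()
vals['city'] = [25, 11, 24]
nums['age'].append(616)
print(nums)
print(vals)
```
{'name': [7, 5], 'age': [5, 7, 7, 616]}
{'name': [7, 5], 'age': [5, 7, 7, 616], 'city': [25, 11, 24]}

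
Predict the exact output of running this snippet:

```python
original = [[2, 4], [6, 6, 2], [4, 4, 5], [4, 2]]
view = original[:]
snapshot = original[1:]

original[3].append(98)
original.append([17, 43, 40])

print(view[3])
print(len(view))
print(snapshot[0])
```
[4, 2, 98]
4
[6, 6, 2]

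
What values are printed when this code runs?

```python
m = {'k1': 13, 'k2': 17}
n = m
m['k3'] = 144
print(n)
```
{'k1': 13, 'k2': 17, 'k3': 144}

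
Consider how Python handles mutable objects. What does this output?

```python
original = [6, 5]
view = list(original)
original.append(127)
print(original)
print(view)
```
[6, 5, 127]
[6, 5]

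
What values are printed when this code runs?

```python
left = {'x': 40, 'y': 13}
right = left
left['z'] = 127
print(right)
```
{'x': 40, 'y': 13, 'z': 127}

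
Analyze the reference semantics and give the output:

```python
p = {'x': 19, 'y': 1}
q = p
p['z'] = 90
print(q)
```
{'x': 19, 'y': 1, 'z': 90}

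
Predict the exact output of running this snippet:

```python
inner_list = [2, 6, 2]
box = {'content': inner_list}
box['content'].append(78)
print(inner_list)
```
[2, 6, 2, 78]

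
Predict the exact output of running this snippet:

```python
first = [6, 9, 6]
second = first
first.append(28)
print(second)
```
[6, 9, 6, 28]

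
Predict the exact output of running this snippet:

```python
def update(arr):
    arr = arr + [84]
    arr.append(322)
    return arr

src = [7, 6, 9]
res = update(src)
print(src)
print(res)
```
[7, 6, 9]
[7, 6, 9, 84, 322]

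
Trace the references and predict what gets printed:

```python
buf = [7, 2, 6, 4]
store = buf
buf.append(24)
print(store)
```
[7, 2, 6, 4, 24]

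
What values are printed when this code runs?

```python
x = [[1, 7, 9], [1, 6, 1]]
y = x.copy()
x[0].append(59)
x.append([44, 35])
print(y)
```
[[1, 7, 9, 59], [1, 6, 1]]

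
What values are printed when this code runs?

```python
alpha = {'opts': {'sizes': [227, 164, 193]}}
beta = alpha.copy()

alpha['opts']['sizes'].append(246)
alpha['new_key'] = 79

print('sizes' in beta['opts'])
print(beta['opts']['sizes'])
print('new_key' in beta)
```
True
[227, 164, 193, 246]
False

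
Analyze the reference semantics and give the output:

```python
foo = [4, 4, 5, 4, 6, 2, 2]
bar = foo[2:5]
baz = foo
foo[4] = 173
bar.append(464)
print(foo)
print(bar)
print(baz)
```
[4, 4, 5, 4, 173, 2, 2]
[5, 4, 6, 464]
[4, 4, 5, 4, 173, 2, 2]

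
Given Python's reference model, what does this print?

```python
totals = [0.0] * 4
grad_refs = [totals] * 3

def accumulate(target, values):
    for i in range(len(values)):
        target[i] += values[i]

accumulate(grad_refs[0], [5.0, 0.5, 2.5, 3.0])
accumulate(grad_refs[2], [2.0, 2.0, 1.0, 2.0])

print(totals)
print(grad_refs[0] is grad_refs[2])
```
[7.0, 2.5, 3.5, 5.0]
True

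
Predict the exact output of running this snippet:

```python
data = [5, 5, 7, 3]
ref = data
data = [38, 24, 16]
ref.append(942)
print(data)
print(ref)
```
[38, 24, 16]
[5, 5, 7, 3, 942]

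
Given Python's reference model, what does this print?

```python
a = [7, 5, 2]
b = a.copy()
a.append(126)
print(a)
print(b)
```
[7, 5, 2, 126]
[7, 5, 2]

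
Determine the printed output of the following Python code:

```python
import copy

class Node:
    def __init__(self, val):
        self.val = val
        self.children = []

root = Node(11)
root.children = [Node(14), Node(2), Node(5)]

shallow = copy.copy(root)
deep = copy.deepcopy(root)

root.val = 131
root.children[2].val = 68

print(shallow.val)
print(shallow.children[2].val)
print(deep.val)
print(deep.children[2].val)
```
11
68
11
5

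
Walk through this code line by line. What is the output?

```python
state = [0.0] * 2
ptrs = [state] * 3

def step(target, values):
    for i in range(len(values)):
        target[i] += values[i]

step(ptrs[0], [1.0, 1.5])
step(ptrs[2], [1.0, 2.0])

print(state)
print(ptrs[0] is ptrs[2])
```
[2.0, 3.5]
True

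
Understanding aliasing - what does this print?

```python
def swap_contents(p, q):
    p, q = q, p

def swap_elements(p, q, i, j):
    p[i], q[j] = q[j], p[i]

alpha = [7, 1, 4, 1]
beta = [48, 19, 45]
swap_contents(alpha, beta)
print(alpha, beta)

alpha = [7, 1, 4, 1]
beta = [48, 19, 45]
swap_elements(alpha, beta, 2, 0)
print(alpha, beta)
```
[7, 1, 4, 1] [48, 19, 45]
[7, 1, 48, 1] [4, 19, 45]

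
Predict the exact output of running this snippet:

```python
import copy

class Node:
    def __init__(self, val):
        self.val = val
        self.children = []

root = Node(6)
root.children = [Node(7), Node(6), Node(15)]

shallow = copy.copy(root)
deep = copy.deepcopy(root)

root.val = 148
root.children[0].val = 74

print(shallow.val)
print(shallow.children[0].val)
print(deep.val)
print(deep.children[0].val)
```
6
74
6
7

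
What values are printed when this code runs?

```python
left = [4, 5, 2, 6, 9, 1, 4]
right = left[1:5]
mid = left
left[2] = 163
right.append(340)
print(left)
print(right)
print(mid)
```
[4, 5, 163, 6, 9, 1, 4]
[5, 2, 6, 9, 340]
[4, 5, 163, 6, 9, 1, 4]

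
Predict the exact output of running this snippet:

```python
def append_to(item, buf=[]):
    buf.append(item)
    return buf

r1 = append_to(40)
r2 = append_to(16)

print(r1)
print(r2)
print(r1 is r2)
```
[40, 16]
[40, 16]
True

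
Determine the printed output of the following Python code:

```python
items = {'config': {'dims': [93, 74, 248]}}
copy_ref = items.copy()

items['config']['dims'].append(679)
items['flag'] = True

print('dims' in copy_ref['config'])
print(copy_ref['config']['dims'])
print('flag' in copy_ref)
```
True
[93, 74, 248, 679]
False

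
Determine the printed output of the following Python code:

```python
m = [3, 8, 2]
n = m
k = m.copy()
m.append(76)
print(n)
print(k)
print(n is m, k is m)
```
[3, 8, 2, 76]
[3, 8, 2]
True False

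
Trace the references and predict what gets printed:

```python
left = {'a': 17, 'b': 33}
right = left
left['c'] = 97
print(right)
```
{'a': 17, 'b': 33, 'c': 97}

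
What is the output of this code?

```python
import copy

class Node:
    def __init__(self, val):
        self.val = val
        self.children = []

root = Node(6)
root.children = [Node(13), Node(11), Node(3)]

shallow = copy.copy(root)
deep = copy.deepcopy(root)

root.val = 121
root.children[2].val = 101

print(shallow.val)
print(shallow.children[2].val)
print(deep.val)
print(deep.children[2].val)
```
6
101
6
3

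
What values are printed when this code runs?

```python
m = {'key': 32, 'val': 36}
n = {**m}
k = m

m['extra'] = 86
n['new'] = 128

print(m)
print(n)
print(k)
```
{'key': 32, 'val': 36, 'extra': 86}
{'key': 32, 'val': 36, 'new': 128}
{'key': 32, 'val': 36, 'extra': 86}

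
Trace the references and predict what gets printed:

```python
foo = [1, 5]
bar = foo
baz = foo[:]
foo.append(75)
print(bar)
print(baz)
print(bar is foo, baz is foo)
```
[1, 5, 75]
[1, 5]
True False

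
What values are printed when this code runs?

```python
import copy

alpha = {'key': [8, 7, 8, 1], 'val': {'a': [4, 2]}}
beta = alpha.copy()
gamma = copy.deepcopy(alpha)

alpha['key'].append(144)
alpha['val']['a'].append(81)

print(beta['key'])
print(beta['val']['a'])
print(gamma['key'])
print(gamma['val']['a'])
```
[8, 7, 8, 1, 144]
[4, 2, 81]
[8, 7, 8, 1]
[4, 2]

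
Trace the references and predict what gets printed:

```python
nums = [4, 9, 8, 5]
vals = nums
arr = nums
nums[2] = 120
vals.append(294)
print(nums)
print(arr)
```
[4, 9, 120, 5, 294]
[4, 9, 120, 5, 294]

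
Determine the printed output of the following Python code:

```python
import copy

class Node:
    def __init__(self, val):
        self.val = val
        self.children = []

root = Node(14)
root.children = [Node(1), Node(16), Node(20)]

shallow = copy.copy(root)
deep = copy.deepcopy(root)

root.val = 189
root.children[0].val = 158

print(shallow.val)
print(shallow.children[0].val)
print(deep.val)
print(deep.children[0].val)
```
14
158
14
1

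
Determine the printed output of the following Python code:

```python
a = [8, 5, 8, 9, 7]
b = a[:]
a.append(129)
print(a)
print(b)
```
[8, 5, 8, 9, 7, 129]
[8, 5, 8, 9, 7]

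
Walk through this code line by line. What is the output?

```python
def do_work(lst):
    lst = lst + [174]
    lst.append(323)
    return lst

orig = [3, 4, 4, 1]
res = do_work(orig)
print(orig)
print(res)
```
[3, 4, 4, 1]
[3, 4, 4, 1, 174, 323]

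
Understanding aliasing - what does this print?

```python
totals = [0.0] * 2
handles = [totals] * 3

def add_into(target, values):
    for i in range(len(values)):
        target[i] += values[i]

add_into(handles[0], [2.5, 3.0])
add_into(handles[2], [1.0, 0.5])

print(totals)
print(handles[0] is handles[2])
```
[3.5, 3.5]
True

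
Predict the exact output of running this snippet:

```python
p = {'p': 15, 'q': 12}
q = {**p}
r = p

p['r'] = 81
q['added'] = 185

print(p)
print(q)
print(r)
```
{'p': 15, 'q': 12, 'r': 81}
{'p': 15, 'q': 12, 'added': 185}
{'p': 15, 'q': 12, 'r': 81}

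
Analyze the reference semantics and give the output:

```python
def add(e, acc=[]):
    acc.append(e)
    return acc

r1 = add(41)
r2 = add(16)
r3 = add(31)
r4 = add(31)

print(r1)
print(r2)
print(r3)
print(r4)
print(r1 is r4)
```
[41, 16, 31, 31]
[41, 16, 31, 31]
[41, 16, 31, 31]
[41, 16, 31, 31]
True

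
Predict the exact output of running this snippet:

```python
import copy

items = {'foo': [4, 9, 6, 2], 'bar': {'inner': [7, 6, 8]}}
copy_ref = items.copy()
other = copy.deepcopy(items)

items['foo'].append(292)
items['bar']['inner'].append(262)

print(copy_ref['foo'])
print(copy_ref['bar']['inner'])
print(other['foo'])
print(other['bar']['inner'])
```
[4, 9, 6, 2, 292]
[7, 6, 8, 262]
[4, 9, 6, 2]
[7, 6, 8]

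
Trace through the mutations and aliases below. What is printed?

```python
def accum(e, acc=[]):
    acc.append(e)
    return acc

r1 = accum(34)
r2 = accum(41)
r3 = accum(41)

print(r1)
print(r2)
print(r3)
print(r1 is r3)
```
[34, 41, 41]
[34, 41, 41]
[34, 41, 41]
True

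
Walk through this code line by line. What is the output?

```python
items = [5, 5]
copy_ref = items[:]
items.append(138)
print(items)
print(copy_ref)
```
[5, 5, 138]
[5, 5]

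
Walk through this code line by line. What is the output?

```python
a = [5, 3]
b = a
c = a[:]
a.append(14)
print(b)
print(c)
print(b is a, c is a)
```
[5, 3, 14]
[5, 3]
True False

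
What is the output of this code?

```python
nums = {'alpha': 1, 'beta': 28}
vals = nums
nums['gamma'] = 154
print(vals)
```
{'alpha': 1, 'beta': 28, 'gamma': 154}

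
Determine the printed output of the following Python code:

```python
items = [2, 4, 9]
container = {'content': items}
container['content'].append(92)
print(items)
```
[2, 4, 9, 92]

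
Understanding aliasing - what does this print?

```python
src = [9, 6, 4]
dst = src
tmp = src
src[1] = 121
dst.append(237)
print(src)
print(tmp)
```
[9, 121, 4, 237]
[9, 121, 4, 237]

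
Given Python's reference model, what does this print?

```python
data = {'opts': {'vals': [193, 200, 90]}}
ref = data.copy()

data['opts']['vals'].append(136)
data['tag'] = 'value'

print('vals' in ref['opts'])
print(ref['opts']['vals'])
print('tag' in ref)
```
True
[193, 200, 90, 136]
False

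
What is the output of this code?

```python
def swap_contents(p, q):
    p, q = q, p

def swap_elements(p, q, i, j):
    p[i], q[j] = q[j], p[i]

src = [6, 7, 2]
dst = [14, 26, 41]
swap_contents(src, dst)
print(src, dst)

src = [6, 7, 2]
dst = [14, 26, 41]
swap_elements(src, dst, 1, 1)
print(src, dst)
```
[6, 7, 2] [14, 26, 41]
[6, 26, 2] [14, 7, 41]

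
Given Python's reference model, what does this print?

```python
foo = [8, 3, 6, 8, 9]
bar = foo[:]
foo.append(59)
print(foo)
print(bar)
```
[8, 3, 6, 8, 9, 59]
[8, 3, 6, 8, 9]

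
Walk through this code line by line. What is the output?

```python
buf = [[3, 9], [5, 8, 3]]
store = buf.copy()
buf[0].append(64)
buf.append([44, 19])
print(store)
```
[[3, 9, 64], [5, 8, 3]]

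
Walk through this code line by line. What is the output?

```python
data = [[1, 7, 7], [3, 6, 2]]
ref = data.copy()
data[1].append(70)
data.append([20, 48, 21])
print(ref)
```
[[1, 7, 7], [3, 6, 2, 70]]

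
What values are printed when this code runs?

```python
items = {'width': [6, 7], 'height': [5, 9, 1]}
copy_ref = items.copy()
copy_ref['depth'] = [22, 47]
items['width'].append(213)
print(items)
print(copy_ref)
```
{'width': [6, 7, 213], 'height': [5, 9, 1]}
{'width': [6, 7, 213], 'height': [5, 9, 1], 'depth': [22, 47]}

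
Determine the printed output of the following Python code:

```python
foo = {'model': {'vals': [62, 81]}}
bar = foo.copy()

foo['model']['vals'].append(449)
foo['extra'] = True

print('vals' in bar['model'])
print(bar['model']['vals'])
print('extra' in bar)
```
True
[62, 81, 449]
False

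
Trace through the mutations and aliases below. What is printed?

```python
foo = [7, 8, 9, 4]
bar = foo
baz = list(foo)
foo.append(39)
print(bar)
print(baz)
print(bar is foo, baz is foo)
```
[7, 8, 9, 4, 39]
[7, 8, 9, 4]
True False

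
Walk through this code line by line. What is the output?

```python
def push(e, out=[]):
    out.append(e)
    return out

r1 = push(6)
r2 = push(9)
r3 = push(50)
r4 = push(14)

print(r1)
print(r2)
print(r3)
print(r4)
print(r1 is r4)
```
[6, 9, 50, 14]
[6, 9, 50, 14]
[6, 9, 50, 14]
[6, 9, 50, 14]
True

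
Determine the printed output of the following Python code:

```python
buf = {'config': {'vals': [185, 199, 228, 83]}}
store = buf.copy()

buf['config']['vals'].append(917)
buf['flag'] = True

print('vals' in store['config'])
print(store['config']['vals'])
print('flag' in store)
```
True
[185, 199, 228, 83, 917]
False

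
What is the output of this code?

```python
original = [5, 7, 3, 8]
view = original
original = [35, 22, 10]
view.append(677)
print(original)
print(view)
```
[35, 22, 10]
[5, 7, 3, 8, 677]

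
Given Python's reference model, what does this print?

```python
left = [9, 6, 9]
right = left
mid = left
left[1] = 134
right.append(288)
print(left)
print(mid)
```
[9, 134, 9, 288]
[9, 134, 9, 288]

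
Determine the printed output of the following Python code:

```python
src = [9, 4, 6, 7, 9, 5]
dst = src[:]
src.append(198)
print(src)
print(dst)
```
[9, 4, 6, 7, 9, 5, 198]
[9, 4, 6, 7, 9, 5]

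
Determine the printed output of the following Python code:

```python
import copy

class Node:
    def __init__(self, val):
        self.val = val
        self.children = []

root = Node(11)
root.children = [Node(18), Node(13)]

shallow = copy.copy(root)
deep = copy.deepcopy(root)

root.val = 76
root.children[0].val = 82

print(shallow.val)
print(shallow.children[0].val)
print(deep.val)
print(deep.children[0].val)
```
11
82
11
18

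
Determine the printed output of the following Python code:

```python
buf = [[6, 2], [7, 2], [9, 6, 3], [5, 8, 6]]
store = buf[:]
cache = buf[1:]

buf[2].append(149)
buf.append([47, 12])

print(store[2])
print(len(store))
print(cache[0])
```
[9, 6, 3, 149]
4
[7, 2]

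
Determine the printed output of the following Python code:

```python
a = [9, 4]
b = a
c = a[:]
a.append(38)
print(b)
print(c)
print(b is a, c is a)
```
[9, 4, 38]
[9, 4]
True False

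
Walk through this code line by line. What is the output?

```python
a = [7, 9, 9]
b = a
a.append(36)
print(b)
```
[7, 9, 9, 36]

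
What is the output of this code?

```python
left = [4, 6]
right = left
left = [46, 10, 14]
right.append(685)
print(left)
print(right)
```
[46, 10, 14]
[4, 6, 685]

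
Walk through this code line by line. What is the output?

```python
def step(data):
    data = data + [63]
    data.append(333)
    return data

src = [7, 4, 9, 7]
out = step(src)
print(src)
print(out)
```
[7, 4, 9, 7]
[7, 4, 9, 7, 63, 333]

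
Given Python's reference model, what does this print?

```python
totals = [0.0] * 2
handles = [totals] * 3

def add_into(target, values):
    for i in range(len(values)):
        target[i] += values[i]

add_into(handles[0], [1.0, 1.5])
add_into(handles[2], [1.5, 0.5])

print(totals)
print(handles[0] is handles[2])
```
[2.5, 2.0]
True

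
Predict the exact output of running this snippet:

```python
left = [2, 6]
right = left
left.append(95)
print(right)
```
[2, 6, 95]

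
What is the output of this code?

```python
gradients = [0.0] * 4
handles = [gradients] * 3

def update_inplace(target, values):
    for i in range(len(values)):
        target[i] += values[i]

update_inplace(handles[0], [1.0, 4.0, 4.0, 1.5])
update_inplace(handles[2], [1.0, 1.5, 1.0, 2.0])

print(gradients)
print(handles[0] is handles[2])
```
[2.0, 5.5, 5.0, 3.5]
True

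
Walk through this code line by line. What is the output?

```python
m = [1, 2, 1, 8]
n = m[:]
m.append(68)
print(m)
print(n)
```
[1, 2, 1, 8, 68]
[1, 2, 1, 8]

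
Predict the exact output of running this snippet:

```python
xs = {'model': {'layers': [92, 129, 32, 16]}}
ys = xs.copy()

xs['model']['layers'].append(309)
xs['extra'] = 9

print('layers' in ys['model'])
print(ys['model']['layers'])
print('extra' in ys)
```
True
[92, 129, 32, 16, 309]
False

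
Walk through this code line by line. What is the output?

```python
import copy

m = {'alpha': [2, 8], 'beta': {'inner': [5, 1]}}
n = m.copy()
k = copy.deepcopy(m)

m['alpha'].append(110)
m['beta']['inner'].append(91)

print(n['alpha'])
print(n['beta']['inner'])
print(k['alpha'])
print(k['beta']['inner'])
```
[2, 8, 110]
[5, 1, 91]
[2, 8]
[5, 1]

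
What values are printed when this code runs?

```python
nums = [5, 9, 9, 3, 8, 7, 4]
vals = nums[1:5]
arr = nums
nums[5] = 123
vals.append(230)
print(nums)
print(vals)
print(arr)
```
[5, 9, 9, 3, 8, 123, 4]
[9, 9, 3, 8, 230]
[5, 9, 9, 3, 8, 123, 4]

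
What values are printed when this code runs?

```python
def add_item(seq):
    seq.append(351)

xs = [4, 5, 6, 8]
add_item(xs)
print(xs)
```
[4, 5, 6, 8, 351]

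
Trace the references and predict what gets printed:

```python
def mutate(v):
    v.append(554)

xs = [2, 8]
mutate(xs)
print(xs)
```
[2, 8, 554]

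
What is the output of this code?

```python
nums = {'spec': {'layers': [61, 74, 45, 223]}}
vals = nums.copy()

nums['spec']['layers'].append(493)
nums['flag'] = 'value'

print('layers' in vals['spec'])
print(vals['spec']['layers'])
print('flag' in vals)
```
True
[61, 74, 45, 223, 493]
False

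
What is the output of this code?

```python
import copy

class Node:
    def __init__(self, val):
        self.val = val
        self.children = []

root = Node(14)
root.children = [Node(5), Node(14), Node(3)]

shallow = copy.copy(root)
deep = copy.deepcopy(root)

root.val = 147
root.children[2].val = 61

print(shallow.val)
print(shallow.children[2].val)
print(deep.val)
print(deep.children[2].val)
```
14
61
14
3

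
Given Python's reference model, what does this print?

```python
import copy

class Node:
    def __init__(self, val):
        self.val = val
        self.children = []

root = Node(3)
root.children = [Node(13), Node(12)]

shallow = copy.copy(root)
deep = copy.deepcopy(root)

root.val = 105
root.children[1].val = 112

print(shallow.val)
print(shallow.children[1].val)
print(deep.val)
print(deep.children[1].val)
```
3
112
3
12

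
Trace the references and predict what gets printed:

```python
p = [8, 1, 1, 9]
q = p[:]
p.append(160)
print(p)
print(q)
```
[8, 1, 1, 9, 160]
[8, 1, 1, 9]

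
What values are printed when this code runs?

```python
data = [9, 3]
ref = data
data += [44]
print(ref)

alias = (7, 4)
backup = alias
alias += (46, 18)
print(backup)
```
[9, 3, 44]
(7, 4)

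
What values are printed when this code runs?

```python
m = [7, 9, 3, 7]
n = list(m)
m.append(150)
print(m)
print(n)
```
[7, 9, 3, 7, 150]
[7, 9, 3, 7]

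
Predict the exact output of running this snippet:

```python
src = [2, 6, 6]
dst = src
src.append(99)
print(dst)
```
[2, 6, 6, 99]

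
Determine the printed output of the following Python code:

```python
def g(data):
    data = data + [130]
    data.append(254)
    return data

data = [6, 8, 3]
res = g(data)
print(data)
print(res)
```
[6, 8, 3]
[6, 8, 3, 130, 254]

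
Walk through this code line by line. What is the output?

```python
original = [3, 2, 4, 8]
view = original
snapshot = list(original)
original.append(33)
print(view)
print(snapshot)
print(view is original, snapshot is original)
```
[3, 2, 4, 8, 33]
[3, 2, 4, 8]
True False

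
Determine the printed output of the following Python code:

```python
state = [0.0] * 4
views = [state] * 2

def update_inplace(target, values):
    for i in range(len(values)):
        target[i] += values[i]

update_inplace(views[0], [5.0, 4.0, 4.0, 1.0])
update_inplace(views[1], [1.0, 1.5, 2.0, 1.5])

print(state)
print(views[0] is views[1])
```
[6.0, 5.5, 6.0, 2.5]
True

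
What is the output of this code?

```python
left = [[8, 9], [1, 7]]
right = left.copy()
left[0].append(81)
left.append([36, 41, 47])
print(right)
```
[[8, 9, 81], [1, 7]]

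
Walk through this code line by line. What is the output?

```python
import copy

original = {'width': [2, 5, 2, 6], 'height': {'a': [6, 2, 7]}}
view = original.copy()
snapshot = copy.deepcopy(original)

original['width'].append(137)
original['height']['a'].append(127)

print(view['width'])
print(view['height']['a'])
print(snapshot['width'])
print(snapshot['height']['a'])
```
[2, 5, 2, 6, 137]
[6, 2, 7, 127]
[2, 5, 2, 6]
[6, 2, 7]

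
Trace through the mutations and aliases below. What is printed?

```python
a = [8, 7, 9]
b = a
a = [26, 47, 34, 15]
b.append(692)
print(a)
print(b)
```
[26, 47, 34, 15]
[8, 7, 9, 692]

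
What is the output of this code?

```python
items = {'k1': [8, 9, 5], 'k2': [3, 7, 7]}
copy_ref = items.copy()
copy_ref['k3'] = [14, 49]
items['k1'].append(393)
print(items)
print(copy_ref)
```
{'k1': [8, 9, 5, 393], 'k2': [3, 7, 7]}
{'k1': [8, 9, 5, 393], 'k2': [3, 7, 7], 'k3': [14, 49]}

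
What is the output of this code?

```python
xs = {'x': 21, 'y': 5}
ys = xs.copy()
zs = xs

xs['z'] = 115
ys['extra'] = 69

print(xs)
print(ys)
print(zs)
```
{'x': 21, 'y': 5, 'z': 115}
{'x': 21, 'y': 5, 'extra': 69}
{'x': 21, 'y': 5, 'z': 115}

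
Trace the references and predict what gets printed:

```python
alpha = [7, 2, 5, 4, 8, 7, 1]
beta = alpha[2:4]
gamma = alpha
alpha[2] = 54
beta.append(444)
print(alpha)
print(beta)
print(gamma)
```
[7, 2, 54, 4, 8, 7, 1]
[5, 4, 444]
[7, 2, 54, 4, 8, 7, 1]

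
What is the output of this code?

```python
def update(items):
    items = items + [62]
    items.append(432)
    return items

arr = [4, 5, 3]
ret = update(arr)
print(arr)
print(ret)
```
[4, 5, 3]
[4, 5, 3, 62, 432]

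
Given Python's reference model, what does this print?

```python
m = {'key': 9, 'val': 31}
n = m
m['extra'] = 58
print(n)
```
{'key': 9, 'val': 31, 'extra': 58}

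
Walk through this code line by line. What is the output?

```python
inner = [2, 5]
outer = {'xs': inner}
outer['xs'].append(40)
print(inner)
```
[2, 5, 40]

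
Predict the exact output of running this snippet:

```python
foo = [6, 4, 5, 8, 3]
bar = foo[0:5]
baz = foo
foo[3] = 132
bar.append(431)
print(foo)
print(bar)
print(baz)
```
[6, 4, 5, 132, 3]
[6, 4, 5, 8, 3, 431]
[6, 4, 5, 132, 3]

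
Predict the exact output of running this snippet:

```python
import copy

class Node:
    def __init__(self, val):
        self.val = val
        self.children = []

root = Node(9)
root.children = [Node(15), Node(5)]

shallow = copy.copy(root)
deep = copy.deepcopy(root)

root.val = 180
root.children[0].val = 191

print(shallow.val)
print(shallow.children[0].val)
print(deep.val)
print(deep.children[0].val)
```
9
191
9
15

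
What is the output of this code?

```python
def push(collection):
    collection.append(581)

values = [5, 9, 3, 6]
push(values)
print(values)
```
[5, 9, 3, 6, 581]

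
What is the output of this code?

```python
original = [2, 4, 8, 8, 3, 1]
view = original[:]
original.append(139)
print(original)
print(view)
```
[2, 4, 8, 8, 3, 1, 139]
[2, 4, 8, 8, 3, 1]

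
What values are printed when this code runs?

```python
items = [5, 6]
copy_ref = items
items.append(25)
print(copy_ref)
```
[5, 6, 25]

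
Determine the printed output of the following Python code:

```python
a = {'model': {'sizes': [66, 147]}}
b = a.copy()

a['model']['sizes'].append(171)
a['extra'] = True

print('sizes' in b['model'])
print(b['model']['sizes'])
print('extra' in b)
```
True
[66, 147, 171]
False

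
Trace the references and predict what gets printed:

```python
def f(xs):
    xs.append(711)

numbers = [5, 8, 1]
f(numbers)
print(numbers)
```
[5, 8, 1, 711]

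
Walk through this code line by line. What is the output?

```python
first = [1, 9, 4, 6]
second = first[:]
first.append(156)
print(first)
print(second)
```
[1, 9, 4, 6, 156]
[1, 9, 4, 6]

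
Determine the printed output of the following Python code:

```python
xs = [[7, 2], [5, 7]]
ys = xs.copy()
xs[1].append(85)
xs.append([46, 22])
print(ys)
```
[[7, 2], [5, 7, 85]]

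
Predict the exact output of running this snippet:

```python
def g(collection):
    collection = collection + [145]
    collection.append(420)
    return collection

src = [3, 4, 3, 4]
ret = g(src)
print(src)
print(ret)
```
[3, 4, 3, 4]
[3, 4, 3, 4, 145, 420]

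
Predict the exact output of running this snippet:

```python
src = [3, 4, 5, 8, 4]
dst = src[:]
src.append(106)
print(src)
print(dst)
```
[3, 4, 5, 8, 4, 106]
[3, 4, 5, 8, 4]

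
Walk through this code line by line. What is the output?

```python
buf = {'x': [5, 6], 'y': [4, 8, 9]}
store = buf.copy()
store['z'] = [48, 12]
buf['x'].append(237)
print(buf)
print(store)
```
{'x': [5, 6, 237], 'y': [4, 8, 9]}
{'x': [5, 6, 237], 'y': [4, 8, 9], 'z': [48, 12]}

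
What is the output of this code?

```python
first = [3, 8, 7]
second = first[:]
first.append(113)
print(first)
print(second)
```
[3, 8, 7, 113]
[3, 8, 7]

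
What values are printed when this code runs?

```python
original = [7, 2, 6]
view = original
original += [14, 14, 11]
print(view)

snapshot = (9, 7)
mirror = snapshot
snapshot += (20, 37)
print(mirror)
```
[7, 2, 6, 14, 14, 11]
(9, 7)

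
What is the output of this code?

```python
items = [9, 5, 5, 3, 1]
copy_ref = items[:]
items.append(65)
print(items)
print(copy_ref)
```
[9, 5, 5, 3, 1, 65]
[9, 5, 5, 3, 1]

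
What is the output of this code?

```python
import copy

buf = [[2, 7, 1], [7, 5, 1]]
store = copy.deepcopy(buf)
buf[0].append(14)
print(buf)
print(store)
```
[[2, 7, 1, 14], [7, 5, 1]]
[[2, 7, 1], [7, 5, 1]]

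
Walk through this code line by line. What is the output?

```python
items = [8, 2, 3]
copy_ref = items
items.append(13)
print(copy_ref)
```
[8, 2, 3, 13]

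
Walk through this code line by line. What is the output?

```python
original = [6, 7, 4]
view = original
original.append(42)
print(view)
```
[6, 7, 4, 42]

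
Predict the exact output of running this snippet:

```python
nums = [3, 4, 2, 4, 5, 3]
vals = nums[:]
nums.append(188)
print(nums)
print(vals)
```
[3, 4, 2, 4, 5, 3, 188]
[3, 4, 2, 4, 5, 3]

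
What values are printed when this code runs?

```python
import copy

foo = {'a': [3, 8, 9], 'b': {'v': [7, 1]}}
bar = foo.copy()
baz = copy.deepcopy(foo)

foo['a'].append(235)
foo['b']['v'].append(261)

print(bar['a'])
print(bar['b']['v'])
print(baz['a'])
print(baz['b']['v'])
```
[3, 8, 9, 235]
[7, 1, 261]
[3, 8, 9]
[7, 1]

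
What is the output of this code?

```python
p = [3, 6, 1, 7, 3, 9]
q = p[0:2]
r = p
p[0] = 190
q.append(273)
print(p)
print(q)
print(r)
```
[190, 6, 1, 7, 3, 9]
[3, 6, 273]
[190, 6, 1, 7, 3, 9]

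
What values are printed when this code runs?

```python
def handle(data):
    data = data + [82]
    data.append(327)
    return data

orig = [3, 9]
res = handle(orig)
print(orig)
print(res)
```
[3, 9]
[3, 9, 82, 327]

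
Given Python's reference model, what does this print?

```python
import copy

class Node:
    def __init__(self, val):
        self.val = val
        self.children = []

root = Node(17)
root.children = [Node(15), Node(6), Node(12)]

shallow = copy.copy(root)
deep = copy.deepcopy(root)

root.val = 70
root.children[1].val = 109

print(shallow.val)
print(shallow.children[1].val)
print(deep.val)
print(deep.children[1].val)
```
17
109
17
6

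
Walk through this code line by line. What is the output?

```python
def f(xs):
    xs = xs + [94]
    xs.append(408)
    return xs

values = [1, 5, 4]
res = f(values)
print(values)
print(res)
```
[1, 5, 4]
[1, 5, 4, 94, 408]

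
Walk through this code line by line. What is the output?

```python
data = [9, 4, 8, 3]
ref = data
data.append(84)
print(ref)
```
[9, 4, 8, 3, 84]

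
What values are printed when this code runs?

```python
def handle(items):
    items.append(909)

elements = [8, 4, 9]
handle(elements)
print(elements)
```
[8, 4, 9, 909]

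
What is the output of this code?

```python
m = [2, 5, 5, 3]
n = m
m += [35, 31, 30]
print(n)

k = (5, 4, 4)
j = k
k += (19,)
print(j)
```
[2, 5, 5, 3, 35, 31, 30]
(5, 4, 4)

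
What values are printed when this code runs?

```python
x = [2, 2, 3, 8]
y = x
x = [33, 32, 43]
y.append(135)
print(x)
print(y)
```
[33, 32, 43]
[2, 2, 3, 8, 135]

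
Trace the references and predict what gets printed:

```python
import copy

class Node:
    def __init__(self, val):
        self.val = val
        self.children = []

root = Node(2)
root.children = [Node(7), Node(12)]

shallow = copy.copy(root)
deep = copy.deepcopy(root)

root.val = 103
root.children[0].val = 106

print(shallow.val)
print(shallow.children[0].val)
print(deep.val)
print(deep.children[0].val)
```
2
106
2
7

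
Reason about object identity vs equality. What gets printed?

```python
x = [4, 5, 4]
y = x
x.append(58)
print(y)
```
[4, 5, 4, 58]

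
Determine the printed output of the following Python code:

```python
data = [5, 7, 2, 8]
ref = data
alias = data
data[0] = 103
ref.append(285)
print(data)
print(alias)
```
[103, 7, 2, 8, 285]
[103, 7, 2, 8, 285]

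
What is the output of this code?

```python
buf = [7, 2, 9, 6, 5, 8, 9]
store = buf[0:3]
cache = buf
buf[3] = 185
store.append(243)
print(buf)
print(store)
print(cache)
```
[7, 2, 9, 185, 5, 8, 9]
[7, 2, 9, 243]
[7, 2, 9, 185, 5, 8, 9]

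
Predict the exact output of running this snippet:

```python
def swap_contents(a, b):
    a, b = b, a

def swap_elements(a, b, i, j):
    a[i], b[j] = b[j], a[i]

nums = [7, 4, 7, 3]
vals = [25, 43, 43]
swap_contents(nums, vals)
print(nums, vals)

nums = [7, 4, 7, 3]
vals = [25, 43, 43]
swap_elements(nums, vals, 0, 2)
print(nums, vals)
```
[7, 4, 7, 3] [25, 43, 43]
[43, 4, 7, 3] [25, 43, 7]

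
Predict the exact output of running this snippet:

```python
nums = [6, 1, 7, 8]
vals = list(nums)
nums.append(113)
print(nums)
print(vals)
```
[6, 1, 7, 8, 113]
[6, 1, 7, 8]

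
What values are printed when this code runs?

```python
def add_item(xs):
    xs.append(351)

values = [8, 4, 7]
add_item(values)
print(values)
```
[8, 4, 7, 351]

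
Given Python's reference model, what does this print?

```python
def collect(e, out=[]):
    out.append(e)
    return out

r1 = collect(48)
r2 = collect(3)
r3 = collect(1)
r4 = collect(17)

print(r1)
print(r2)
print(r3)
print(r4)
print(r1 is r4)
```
[48, 3, 1, 17]
[48, 3, 1, 17]
[48, 3, 1, 17]
[48, 3, 1, 17]
True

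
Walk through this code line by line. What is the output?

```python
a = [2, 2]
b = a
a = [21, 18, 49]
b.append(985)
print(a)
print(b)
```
[21, 18, 49]
[2, 2, 985]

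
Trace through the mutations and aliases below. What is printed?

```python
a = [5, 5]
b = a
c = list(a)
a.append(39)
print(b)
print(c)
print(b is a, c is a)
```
[5, 5, 39]
[5, 5]
True False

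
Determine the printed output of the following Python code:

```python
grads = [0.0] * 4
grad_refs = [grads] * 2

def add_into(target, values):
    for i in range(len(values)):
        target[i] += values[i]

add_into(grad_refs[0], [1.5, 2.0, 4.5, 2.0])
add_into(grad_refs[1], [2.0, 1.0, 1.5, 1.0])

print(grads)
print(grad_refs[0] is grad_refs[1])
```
[3.5, 3.0, 6.0, 3.0]
True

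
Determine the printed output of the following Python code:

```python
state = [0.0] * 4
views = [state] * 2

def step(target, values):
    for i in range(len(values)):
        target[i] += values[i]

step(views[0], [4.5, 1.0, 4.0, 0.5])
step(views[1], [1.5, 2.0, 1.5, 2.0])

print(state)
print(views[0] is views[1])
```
[6.0, 3.0, 5.5, 2.5]
True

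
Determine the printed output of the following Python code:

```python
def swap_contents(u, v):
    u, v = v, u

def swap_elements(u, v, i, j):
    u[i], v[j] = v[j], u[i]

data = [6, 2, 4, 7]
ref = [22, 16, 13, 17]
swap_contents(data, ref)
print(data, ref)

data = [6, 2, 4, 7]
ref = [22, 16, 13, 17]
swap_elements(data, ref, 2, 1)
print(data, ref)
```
[6, 2, 4, 7] [22, 16, 13, 17]
[6, 2, 16, 7] [22, 4, 13, 17]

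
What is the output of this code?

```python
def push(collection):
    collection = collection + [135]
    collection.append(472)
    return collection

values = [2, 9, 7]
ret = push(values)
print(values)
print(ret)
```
[2, 9, 7]
[2, 9, 7, 135, 472]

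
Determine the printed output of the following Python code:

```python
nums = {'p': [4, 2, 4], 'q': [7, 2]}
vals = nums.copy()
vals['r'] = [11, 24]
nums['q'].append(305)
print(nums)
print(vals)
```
{'p': [4, 2, 4], 'q': [7, 2, 305]}
{'p': [4, 2, 4], 'q': [7, 2, 305], 'r': [11, 24]}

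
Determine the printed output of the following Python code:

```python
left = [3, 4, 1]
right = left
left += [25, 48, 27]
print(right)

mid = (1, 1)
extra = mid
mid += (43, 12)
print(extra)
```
[3, 4, 1, 25, 48, 27]
(1, 1)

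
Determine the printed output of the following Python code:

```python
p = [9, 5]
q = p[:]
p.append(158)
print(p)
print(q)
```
[9, 5, 158]
[9, 5]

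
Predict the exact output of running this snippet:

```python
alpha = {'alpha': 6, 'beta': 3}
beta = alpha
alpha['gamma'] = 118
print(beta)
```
{'alpha': 6, 'beta': 3, 'gamma': 118}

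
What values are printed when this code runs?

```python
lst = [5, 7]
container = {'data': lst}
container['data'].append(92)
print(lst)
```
[5, 7, 92]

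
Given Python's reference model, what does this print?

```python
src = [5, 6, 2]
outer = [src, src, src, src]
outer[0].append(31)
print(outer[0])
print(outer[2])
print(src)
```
[5, 6, 2, 31]
[5, 6, 2, 31]
[5, 6, 2, 31]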